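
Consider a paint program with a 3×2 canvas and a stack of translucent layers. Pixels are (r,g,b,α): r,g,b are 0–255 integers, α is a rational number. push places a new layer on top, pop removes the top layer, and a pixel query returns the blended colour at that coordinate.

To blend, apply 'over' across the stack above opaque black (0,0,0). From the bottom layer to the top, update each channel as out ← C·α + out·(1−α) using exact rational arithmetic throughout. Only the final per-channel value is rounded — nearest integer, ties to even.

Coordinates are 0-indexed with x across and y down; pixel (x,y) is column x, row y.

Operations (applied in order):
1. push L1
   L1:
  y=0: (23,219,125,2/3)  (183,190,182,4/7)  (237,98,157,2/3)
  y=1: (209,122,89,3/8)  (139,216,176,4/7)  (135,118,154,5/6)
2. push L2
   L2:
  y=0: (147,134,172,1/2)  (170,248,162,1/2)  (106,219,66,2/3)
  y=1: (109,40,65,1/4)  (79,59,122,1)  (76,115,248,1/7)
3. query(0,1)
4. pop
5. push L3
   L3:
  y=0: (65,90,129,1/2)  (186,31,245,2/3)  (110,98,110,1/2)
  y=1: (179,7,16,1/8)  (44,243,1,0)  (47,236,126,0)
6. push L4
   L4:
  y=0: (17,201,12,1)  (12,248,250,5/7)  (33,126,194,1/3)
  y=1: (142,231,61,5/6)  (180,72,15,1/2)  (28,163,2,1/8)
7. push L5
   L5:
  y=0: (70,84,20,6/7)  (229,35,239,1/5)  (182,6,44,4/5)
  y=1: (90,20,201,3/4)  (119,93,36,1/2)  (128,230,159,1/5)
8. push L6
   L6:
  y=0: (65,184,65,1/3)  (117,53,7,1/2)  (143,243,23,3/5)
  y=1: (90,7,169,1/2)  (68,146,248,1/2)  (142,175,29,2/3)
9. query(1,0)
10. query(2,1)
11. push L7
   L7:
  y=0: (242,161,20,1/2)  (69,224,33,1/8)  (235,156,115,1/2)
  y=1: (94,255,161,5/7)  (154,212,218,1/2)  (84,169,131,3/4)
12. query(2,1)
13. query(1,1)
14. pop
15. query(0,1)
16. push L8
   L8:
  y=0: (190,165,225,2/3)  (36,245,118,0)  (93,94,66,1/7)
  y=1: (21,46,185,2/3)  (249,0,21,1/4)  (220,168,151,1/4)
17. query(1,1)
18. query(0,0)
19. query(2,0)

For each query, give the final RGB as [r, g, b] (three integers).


query (0,1) [L1,L2] — begin 0,0,0
L1 α=3/8: [627/8, 183/4, 267/8]
L2 α=1/4: [2753/32, 709/16, 1321/32]
→ [86, 44, 41]

query (1,0) [L1,L3,L4,L5,L6] — begin 0,0,0
+L1 (α=4/7) → [732/7, 760/7, 104]
+L3 (α=2/3) → [1112/7, 398/7, 198]
+L4 (α=5/7) → [2644/49, 9476/49, 1646/7]
+L5 (α=1/5) → [21797/245, 39619/245, 8257/35]
+L6 (α=1/2) → [25231/245, 26302/245, 4251/35]
→ [103, 107, 121]

(2,1) stack=L1,L3,L4,L5,L6; from [0,0,0]:
after L1 α=5/6: [225/2, 295/3, 385/3]
after L3 α=0: [225/2, 295/3, 385/3]
after L4 α=1/8: [1631/16, 1277/12, 2701/24]
after L5 α=1/5: [2143/20, 1967/15, 731/6]
after L6 α=2/3: [7823/60, 7217/45, 1079/18]
= [130, 160, 60]

(2,1) stack=L1,L3,L4,L5,L6,L7; from [0,0,0]:
L1 α=5/6: [225/2, 295/3, 385/3]
L3 α=0: [225/2, 295/3, 385/3]
L4 α=1/8: [1631/16, 1277/12, 2701/24]
L5 α=1/5: [2143/20, 1967/15, 731/6]
L6 α=2/3: [7823/60, 7217/45, 1079/18]
L7 α=3/4: [22943/240, 7508/45, 8153/72]
= [96, 167, 113]

at x=1,y=1 over L1,L3,L4,L5,L6,L7:
L1 α=4/7: [556/7, 864/7, 704/7]
L3 α=0: [556/7, 864/7, 704/7]
L4 α=1/2: [908/7, 684/7, 809/14]
L5 α=1/2: [1741/14, 1335/14, 1313/28]
L6 α=1/2: [2693/28, 3379/28, 8257/56]
L7 α=1/2: [7005/56, 9315/56, 20465/112]
→ [125, 166, 183]

query (0,1) [L1,L3,L4,L5,L6] — begin 0,0,0
+L1 (α=3/8) → [627/8, 183/4, 267/8]
+L3 (α=1/8) → [5821/64, 1309/32, 1997/64]
+L4 (α=5/6) → [17087/128, 38269/192, 21517/384]
+L5 (α=3/4) → [51647/512, 49789/768, 253069/1536]
+L6 (α=1/2) → [97727/1024, 55165/1536, 512653/3072]
= [95, 36, 167]

query (1,1) [L1,L3,L4,L5,L6,L8] — begin 0,0,0
L1 α=4/7: [556/7, 864/7, 704/7]
L3 α=0: [556/7, 864/7, 704/7]
L4 α=1/2: [908/7, 684/7, 809/14]
L5 α=1/2: [1741/14, 1335/14, 1313/28]
L6 α=1/2: [2693/28, 3379/28, 8257/56]
L8 α=1/4: [15051/112, 10137/112, 25947/224]
rounded: [134, 91, 116]

at x=0,y=0 over L1,L3,L4,L5,L6,L8:
L1 α=2/3: [46/3, 146, 250/3]
L3 α=1/2: [241/6, 118, 637/6]
L4 α=1: [17, 201, 12]
L5 α=6/7: [437/7, 705/7, 132/7]
L6 α=1/3: [443/7, 2698/21, 719/21]
L8 α=2/3: [3103/21, 9628/63, 10169/63]
rounded: [148, 153, 161]

at x=2,y=0 over L1,L3,L4,L5,L6,L8:
+L1 (α=2/3) → [158, 196/3, 314/3]
+L3 (α=1/2) → [134, 245/3, 322/3]
+L4 (α=1/3) → [301/3, 868/9, 1226/9]
+L5 (α=4/5) → [497/3, 1084/45, 562/9]
+L6 (α=3/5) → [2281/15, 34973/225, 349/9]
+L8 (α=1/7) → [5027/35, 76996/525, 128/3]
rounded: [144, 147, 43]


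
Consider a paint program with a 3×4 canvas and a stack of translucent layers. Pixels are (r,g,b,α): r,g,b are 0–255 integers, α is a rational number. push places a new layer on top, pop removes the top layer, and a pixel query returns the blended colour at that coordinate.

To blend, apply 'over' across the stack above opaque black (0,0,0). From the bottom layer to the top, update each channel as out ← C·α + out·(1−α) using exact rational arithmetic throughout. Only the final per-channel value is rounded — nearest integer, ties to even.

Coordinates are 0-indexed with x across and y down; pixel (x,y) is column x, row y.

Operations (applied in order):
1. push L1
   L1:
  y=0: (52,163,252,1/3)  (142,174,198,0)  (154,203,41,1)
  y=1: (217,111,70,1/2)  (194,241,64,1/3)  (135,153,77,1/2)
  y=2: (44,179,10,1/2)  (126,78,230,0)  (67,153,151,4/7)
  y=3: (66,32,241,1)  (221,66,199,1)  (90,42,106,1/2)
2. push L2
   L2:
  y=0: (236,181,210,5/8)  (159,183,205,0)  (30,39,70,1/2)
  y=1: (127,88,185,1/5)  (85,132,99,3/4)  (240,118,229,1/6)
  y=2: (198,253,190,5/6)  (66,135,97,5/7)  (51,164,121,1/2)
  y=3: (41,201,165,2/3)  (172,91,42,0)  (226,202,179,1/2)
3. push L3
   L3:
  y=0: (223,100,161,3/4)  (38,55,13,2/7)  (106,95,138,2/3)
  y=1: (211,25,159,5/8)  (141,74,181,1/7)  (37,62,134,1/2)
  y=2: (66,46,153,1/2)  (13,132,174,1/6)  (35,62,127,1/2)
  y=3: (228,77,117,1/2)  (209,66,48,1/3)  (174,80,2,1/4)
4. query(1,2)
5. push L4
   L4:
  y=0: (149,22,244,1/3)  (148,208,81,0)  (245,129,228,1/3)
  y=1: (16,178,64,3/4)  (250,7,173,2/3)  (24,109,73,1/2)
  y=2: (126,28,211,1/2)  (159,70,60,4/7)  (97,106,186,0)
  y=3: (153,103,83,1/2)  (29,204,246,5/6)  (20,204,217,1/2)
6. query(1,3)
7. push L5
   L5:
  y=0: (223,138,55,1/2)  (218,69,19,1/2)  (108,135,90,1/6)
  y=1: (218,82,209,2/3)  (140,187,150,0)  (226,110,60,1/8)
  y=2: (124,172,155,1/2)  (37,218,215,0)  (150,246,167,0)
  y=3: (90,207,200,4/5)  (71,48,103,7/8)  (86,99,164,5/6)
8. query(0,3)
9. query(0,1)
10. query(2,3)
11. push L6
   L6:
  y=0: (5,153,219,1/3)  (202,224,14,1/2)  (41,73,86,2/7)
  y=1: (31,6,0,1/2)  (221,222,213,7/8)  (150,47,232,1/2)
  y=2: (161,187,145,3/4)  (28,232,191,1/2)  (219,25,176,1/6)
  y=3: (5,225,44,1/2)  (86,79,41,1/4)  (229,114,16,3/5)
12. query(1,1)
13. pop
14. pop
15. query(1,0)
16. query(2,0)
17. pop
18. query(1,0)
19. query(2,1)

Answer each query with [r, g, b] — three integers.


at x=1,y=2 over L1,L2,L3:
+L1 (α=0) → [0, 0, 0]
+L2 (α=5/7) → [330/7, 675/7, 485/7]
+L3 (α=1/6) → [1741/42, 1433/14, 3643/42]
rounded: [41, 102, 87]

at x=1,y=3 over L1,L2,L3,L4:
+L1 (α=1) → [221, 66, 199]
+L2 (α=0) → [221, 66, 199]
+L3 (α=1/3) → [217, 66, 446/3]
+L4 (α=5/6) → [181/3, 181, 2068/9]
→ [60, 181, 230]

(0,3) stack=L1,L2,L3,L4,L5; from [0,0,0]:
after L1 α=1: [66, 32, 241]
after L2 α=2/3: [148/3, 434/3, 571/3]
after L3 α=1/2: [416/3, 665/6, 461/3]
after L4 α=1/2: [875/6, 1283/12, 355/3]
after L5 α=4/5: [607/6, 11219/60, 551/3]
rounded: [101, 187, 184]

query (0,1) [L1,L2,L3,L4,L5] — begin 0,0,0
after L1 α=1/2: [217/2, 111/2, 35]
after L2 α=1/5: [561/5, 62, 65]
after L3 α=5/8: [3479/20, 311/8, 495/4]
after L4 α=3/4: [4439/80, 4583/32, 1263/16]
after L5 α=2/3: [39319/240, 3277/32, 7951/48]
rounded: [164, 102, 166]

at x=2,y=3 over L1,L2,L3,L4,L5:
+L1 (α=1/2) → [45, 21, 53]
+L2 (α=1/2) → [271/2, 223/2, 116]
+L3 (α=1/4) → [1161/8, 829/8, 175/2]
+L4 (α=1/2) → [1321/16, 2461/16, 609/4]
+L5 (α=5/6) → [8201/96, 10381/96, 3889/24]
→ [85, 108, 162]

at x=1,y=1 over L1,L2,L3,L4,L5,L6:
+L1 (α=1/3) → [194/3, 241/3, 64/3]
+L2 (α=3/4) → [959/12, 1429/12, 955/12]
+L3 (α=1/7) → [1241/14, 1577/14, 1317/14]
+L4 (α=2/3) → [2747/14, 591/14, 6161/42]
+L5 (α=0) → [2747/14, 591/14, 6161/42]
+L6 (α=7/8) → [24405/112, 22347/112, 68783/336]
= [218, 200, 205]

(1,0) stack=L1,L2,L3,L4; from [0,0,0]:
+L1 (α=0) → [0, 0, 0]
+L2 (α=0) → [0, 0, 0]
+L3 (α=2/7) → [76/7, 110/7, 26/7]
+L4 (α=0) → [76/7, 110/7, 26/7]
→ [11, 16, 4]

query (2,0) [L1,L2,L3,L4] — begin 0,0,0
+L1 (α=1) → [154, 203, 41]
+L2 (α=1/2) → [92, 121, 111/2]
+L3 (α=2/3) → [304/3, 311/3, 221/2]
+L4 (α=1/3) → [1343/9, 1009/9, 449/3]
→ [149, 112, 150]

(1,0) stack=L1,L2,L3; from [0,0,0]:
L1 α=0: [0, 0, 0]
L2 α=0: [0, 0, 0]
L3 α=2/7: [76/7, 110/7, 26/7]
rounded: [11, 16, 4]

(2,1) stack=L1,L2,L3; from [0,0,0]:
+L1 (α=1/2) → [135/2, 153/2, 77/2]
+L2 (α=1/6) → [385/4, 1001/12, 281/4]
+L3 (α=1/2) → [533/8, 1745/24, 817/8]
rounded: [67, 73, 102]


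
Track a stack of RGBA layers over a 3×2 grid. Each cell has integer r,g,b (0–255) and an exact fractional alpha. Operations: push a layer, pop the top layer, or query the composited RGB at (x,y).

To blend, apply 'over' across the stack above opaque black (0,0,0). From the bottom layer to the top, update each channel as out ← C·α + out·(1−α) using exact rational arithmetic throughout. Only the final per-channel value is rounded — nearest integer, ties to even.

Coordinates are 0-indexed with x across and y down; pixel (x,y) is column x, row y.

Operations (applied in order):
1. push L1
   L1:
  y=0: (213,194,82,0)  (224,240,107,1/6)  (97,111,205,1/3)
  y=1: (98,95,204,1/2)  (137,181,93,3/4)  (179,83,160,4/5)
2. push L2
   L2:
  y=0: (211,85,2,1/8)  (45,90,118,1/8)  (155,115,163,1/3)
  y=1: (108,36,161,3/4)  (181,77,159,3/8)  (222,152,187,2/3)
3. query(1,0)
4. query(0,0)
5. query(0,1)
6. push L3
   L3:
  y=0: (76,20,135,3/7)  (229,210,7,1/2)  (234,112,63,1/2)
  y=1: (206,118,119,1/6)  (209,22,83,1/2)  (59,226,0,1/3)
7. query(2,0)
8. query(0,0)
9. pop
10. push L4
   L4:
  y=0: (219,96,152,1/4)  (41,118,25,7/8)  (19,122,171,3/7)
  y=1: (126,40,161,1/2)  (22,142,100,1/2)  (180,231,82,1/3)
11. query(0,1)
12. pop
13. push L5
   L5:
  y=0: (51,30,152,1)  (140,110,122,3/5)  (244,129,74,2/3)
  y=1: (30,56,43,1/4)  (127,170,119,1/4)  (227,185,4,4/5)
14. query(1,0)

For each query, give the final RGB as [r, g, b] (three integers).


query (1,0) [L1,L2] — begin 0,0,0
after L1 α=1/6: [112/3, 40, 107/6]
after L2 α=1/8: [919/24, 185/4, 1457/48]
= [38, 46, 30]

(0,0) stack=L1,L2; from [0,0,0]:
after L1 α=0: [0, 0, 0]
after L2 α=1/8: [211/8, 85/8, 1/4]
= [26, 11, 0]

(0,1) stack=L1,L2; from [0,0,0]:
L1 α=1/2: [49, 95/2, 102]
L2 α=3/4: [373/4, 311/8, 585/4]
rounded: [93, 39, 146]

at x=2,y=0 over L1,L2,L3:
L1 α=1/3: [97/3, 37, 205/3]
L2 α=1/3: [659/9, 63, 899/9]
L3 α=1/2: [2765/18, 175/2, 733/9]
= [154, 88, 81]

(0,0) stack=L1,L2,L3; from [0,0,0]:
L1 α=0: [0, 0, 0]
L2 α=1/8: [211/8, 85/8, 1/4]
L3 α=3/7: [667/14, 205/14, 58]
= [48, 15, 58]

at x=0,y=1 over L1,L2,L4:
after L1 α=1/2: [49, 95/2, 102]
after L2 α=3/4: [373/4, 311/8, 585/4]
after L4 α=1/2: [877/8, 631/16, 1229/8]
→ [110, 39, 154]

(1,0) stack=L1,L2,L5; from [0,0,0]:
after L1 α=1/6: [112/3, 40, 107/6]
after L2 α=1/8: [919/24, 185/4, 1457/48]
after L5 α=3/5: [5959/60, 169/2, 10241/120]
rounded: [99, 84, 85]


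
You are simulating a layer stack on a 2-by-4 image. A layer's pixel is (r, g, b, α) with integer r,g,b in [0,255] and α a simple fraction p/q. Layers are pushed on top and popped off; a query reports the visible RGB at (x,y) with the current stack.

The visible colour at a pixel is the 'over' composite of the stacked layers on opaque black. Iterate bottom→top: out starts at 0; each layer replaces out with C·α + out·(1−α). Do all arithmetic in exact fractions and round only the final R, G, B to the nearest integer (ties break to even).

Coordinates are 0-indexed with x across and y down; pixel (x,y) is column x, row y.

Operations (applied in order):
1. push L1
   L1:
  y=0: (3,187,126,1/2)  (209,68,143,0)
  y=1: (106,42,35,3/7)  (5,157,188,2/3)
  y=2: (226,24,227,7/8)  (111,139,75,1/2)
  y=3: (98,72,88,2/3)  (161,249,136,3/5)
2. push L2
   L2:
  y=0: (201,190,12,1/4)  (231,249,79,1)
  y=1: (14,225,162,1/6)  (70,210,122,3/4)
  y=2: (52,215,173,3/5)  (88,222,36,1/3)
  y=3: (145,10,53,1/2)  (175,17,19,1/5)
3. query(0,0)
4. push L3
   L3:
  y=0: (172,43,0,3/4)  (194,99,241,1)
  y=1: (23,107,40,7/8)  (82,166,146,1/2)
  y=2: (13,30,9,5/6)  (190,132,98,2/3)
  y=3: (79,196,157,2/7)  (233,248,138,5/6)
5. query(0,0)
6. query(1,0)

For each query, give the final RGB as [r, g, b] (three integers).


(0,0) stack=L1,L2; from [0,0,0]:
L1 α=1/2: [3/2, 187/2, 63]
L2 α=1/4: [411/8, 941/8, 201/4]
→ [51, 118, 50]

query (0,0) [L1,L2,L3] — begin 0,0,0
L1 α=1/2: [3/2, 187/2, 63]
L2 α=1/4: [411/8, 941/8, 201/4]
L3 α=3/4: [4539/32, 1973/32, 201/16]
= [142, 62, 13]

(1,0) stack=L1,L2,L3; from [0,0,0]:
L1 α=0: [0, 0, 0]
L2 α=1: [231, 249, 79]
L3 α=1: [194, 99, 241]
rounded: [194, 99, 241]


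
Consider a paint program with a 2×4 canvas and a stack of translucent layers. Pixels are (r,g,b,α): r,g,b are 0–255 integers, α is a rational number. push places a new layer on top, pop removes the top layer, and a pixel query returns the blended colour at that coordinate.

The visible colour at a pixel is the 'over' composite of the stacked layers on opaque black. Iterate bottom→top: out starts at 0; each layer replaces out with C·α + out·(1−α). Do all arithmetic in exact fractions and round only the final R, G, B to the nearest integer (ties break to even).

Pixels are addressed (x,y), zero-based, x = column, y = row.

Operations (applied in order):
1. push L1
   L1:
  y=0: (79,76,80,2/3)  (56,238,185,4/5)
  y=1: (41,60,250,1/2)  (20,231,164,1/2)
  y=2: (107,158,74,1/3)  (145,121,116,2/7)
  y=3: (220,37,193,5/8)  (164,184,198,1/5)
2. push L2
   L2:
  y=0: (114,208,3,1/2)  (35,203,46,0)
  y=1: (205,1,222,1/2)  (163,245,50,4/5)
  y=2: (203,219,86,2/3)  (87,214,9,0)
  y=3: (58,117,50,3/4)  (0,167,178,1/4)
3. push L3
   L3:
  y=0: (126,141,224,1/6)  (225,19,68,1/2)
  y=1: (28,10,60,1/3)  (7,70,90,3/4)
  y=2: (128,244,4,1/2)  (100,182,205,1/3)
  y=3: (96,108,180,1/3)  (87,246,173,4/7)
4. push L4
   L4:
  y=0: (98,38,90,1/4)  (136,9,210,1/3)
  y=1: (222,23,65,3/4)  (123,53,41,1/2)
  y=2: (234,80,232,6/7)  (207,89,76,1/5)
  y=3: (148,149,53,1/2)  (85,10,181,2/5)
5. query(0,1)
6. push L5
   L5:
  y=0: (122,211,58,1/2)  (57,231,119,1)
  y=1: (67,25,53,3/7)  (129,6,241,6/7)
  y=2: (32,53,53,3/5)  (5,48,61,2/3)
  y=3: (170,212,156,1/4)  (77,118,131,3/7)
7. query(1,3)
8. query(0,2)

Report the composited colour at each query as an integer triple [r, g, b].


(0,1) stack=L1,L2,L3,L4; from [0,0,0]:
after L1 α=1/2: [41/2, 30, 125]
after L2 α=1/2: [451/4, 31/2, 347/2]
after L3 α=1/3: [169/2, 41/3, 407/3]
after L4 α=3/4: [1501/8, 62/3, 248/3]
= [188, 21, 83]

(1,3) stack=L1,L2,L3,L4,L5; from [0,0,0]:
after L1 α=1/5: [164/5, 184/5, 198/5]
after L2 α=1/4: [123/5, 1387/20, 371/5]
after L3 α=4/7: [2109/35, 23841/140, 4573/35]
after L4 α=2/5: [12277/175, 74323/700, 26389/175]
after L5 α=3/7: [89533/1225, 136273/1225, 174331/1225]
→ [73, 111, 142]

at x=0,y=2 over L1,L2,L3,L4,L5:
+L1 (α=1/3) → [107/3, 158/3, 74/3]
+L2 (α=2/3) → [1325/9, 1472/9, 590/9]
+L3 (α=1/2) → [2477/18, 1834/9, 313/9]
+L4 (α=6/7) → [27749/126, 6154/63, 12841/63]
+L5 (α=3/5) → [33797/315, 4465/63, 35699/315]
= [107, 71, 113]


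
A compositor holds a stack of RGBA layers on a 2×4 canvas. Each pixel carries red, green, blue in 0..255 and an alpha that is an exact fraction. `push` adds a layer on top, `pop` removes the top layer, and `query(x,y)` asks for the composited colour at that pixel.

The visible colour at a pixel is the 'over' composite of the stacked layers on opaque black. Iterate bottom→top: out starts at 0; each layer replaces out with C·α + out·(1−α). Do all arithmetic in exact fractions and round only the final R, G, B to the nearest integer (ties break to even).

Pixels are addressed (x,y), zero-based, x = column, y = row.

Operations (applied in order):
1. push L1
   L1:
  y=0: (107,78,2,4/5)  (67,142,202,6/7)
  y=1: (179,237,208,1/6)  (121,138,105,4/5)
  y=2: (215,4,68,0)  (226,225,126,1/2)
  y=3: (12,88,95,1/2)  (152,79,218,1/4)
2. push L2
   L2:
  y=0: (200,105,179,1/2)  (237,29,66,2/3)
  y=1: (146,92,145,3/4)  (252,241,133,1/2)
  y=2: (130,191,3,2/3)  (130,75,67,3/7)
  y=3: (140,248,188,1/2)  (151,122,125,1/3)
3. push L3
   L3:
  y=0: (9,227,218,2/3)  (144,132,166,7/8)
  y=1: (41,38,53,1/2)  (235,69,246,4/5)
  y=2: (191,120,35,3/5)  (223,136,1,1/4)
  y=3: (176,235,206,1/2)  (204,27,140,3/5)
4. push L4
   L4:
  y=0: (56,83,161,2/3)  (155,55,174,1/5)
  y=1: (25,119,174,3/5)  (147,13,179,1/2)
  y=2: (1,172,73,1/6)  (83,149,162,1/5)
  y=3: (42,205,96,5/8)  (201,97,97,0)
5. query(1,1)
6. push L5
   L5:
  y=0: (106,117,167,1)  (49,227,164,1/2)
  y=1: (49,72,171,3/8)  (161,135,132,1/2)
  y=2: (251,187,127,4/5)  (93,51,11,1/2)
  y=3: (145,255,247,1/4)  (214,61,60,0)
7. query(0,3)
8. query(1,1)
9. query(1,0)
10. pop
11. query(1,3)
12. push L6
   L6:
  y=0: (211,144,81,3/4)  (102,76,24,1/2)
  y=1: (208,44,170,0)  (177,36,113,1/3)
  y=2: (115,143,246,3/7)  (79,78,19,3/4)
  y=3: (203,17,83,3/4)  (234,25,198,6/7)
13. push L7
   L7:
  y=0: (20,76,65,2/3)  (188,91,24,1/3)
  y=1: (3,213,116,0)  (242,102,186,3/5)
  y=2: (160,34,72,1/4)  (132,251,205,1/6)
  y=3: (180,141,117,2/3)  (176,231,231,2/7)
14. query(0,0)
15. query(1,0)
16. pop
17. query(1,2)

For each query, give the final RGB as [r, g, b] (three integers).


at x=1,y=1 over L1,L2,L3,L4:
+L1 (α=4/5) → [484/5, 552/5, 84]
+L2 (α=1/2) → [872/5, 1757/10, 217/2]
+L3 (α=4/5) → [5572/25, 4517/50, 437/2]
+L4 (α=1/2) → [9247/50, 5167/100, 795/4]
= [185, 52, 199]

query (0,3) [L1,L2,L3,L4,L5] — begin 0,0,0
after L1 α=1/2: [6, 44, 95/2]
after L2 α=1/2: [73, 146, 471/4]
after L3 α=1/2: [249/2, 381/2, 1295/8]
after L4 α=5/8: [1167/16, 3193/16, 7725/64]
after L5 α=1/4: [5821/64, 13659/64, 38983/256]
→ [91, 213, 152]

(1,1) stack=L1,L2,L3,L4,L5; from [0,0,0]:
+L1 (α=4/5) → [484/5, 552/5, 84]
+L2 (α=1/2) → [872/5, 1757/10, 217/2]
+L3 (α=4/5) → [5572/25, 4517/50, 437/2]
+L4 (α=1/2) → [9247/50, 5167/100, 795/4]
+L5 (α=1/2) → [17297/100, 18667/200, 1323/8]
→ [173, 93, 165]

(1,0) stack=L1,L2,L3,L4,L5; from [0,0,0]:
+L1 (α=6/7) → [402/7, 852/7, 1212/7]
+L2 (α=2/3) → [1240/7, 1258/21, 712/7]
+L3 (α=7/8) → [1037/7, 10331/84, 4423/28]
+L4 (α=1/5) → [5233/35, 11486/105, 5641/35]
+L5 (α=1/2) → [3474/35, 35321/210, 11381/70]
rounded: [99, 168, 163]

(1,3) stack=L1,L2,L3,L4; from [0,0,0]:
L1 α=1/4: [38, 79/4, 109/2]
L2 α=1/3: [227/3, 323/6, 78]
L3 α=3/5: [458/3, 566/15, 576/5]
L4 α=0: [458/3, 566/15, 576/5]
rounded: [153, 38, 115]

query (0,0) [L1,L2,L3,L4,L6,L7] — begin 0,0,0
+L1 (α=4/5) → [428/5, 312/5, 8/5]
+L2 (α=1/2) → [714/5, 837/10, 903/10]
+L3 (α=2/3) → [268/5, 5377/30, 5263/30]
+L4 (α=2/3) → [276/5, 10357/90, 14923/90]
+L6 (α=3/4) → [3441/20, 49237/360, 36793/360]
+L7 (α=2/3) → [4241/60, 103957/1080, 83593/1080]
= [71, 96, 77]

at x=1,y=0 over L1,L2,L3,L4,L6,L7:
after L1 α=6/7: [402/7, 852/7, 1212/7]
after L2 α=2/3: [1240/7, 1258/21, 712/7]
after L3 α=7/8: [1037/7, 10331/84, 4423/28]
after L4 α=1/5: [5233/35, 11486/105, 5641/35]
after L6 α=1/2: [8803/70, 9733/105, 6481/70]
after L7 α=1/3: [15383/105, 29021/315, 7321/105]
= [147, 92, 70]

(1,2) stack=L1,L2,L3,L4,L6; from [0,0,0]:
after L1 α=1/2: [113, 225/2, 63]
after L2 α=3/7: [842/7, 675/7, 453/7]
after L3 α=1/4: [4087/28, 2977/28, 683/14]
after L4 α=1/5: [4668/35, 804/7, 500/7]
after L6 α=3/4: [12963/140, 1221/14, 899/28]
→ [93, 87, 32]


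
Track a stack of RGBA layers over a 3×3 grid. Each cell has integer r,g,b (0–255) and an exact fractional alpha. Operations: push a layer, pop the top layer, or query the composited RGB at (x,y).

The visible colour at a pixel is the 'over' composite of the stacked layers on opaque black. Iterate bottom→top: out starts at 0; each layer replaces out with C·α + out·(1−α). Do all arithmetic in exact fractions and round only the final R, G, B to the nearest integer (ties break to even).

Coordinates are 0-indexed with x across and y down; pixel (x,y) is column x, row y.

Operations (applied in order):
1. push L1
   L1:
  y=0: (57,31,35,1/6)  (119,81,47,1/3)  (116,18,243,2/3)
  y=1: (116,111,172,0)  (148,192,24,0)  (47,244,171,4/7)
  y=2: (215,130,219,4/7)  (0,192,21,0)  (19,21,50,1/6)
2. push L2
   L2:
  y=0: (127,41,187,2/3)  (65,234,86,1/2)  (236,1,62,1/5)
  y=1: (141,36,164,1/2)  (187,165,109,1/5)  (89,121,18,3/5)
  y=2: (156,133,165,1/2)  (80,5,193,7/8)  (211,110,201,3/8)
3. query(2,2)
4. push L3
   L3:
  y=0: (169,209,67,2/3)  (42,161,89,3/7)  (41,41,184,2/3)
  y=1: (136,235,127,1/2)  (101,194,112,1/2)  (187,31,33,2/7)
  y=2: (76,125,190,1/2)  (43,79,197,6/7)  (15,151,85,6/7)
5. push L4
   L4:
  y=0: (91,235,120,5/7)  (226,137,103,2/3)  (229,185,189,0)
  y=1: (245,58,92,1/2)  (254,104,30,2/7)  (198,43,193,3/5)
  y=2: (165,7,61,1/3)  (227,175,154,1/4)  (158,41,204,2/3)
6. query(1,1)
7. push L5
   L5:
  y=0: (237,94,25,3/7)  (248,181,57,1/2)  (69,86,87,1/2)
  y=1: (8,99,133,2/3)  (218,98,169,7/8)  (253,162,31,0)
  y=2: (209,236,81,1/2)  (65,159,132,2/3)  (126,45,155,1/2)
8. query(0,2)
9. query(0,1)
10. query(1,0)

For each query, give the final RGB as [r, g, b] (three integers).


query (2,2) [L1,L2] — begin 0,0,0
L1 α=1/6: [19/6, 7/2, 25/3]
L2 α=3/8: [3893/48, 695/16, 967/12]
rounded: [81, 43, 81]

query (1,1) [L1,L2,L3,L4] — begin 0,0,0
L1 α=0: [0, 0, 0]
L2 α=1/5: [187/5, 33, 109/5]
L3 α=1/2: [346/5, 227/2, 669/10]
L4 α=2/7: [122, 1551/14, 789/14]
= [122, 111, 56]

(0,2) stack=L1,L2,L3,L4,L5; from [0,0,0]:
+L1 (α=4/7) → [860/7, 520/7, 876/7]
+L2 (α=1/2) → [976/7, 1451/14, 2031/14]
+L3 (α=1/2) → [754/7, 3201/28, 4691/28]
+L4 (α=1/3) → [2663/21, 3299/42, 5545/42]
+L5 (α=1/2) → [3526/21, 13211/84, 8947/84]
= [168, 157, 107]

at x=0,y=1 over L1,L2,L3,L4,L5:
L1 α=0: [0, 0, 0]
L2 α=1/2: [141/2, 18, 82]
L3 α=1/2: [413/4, 253/2, 209/2]
L4 α=1/2: [1393/8, 369/4, 393/4]
L5 α=2/3: [507/8, 387/4, 1457/12]
→ [63, 97, 121]

query (1,0) [L1,L2,L3,L4,L5] — begin 0,0,0
+L1 (α=1/3) → [119/3, 27, 47/3]
+L2 (α=1/2) → [157/3, 261/2, 305/6]
+L3 (α=3/7) → [1006/21, 1005/7, 1411/21]
+L4 (α=2/3) → [10498/63, 2923/21, 5737/63]
+L5 (α=1/2) → [13061/63, 3362/21, 4664/63]
= [207, 160, 74]


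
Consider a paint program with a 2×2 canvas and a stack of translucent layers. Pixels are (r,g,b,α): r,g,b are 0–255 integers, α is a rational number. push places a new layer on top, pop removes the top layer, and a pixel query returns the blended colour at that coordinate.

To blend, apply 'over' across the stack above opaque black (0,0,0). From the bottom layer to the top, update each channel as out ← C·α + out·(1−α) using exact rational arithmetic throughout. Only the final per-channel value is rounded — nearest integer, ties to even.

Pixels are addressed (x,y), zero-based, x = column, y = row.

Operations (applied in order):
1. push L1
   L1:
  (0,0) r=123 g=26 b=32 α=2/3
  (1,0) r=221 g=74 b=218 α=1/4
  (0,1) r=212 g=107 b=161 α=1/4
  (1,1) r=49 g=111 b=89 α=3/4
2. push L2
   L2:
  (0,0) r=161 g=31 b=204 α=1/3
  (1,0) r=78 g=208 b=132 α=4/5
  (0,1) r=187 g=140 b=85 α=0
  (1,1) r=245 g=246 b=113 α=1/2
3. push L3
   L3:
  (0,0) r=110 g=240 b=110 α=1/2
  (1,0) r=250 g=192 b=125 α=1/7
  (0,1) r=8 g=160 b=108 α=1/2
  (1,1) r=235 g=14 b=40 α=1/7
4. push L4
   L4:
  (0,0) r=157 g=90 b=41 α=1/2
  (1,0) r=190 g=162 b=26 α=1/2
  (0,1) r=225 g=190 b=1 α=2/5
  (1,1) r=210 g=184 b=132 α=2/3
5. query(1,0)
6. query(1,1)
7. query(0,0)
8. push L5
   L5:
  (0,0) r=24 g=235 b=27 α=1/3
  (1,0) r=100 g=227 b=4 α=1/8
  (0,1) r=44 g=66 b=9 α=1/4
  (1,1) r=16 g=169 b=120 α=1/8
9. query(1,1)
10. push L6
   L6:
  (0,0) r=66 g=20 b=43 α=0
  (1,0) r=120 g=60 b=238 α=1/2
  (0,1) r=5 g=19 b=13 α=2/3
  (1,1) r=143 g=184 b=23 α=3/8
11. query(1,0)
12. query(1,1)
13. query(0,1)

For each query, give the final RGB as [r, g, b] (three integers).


(1,0) stack=L1,L2,L3,L4; from [0,0,0]:
after L1 α=1/4: [221/4, 37/2, 109/2]
after L2 α=4/5: [1469/20, 1701/10, 233/2]
after L3 α=1/7: [6907/70, 6063/35, 824/7]
after L4 α=1/2: [20207/140, 11733/70, 503/7]
rounded: [144, 168, 72]

query (1,1) [L1,L2,L3,L4] — begin 0,0,0
after L1 α=3/4: [147/4, 333/4, 267/4]
after L2 α=1/2: [1127/8, 1317/8, 719/8]
after L3 α=1/7: [4321/28, 4007/28, 331/4]
after L4 α=2/3: [16081/84, 14311/84, 1387/12]
→ [191, 170, 116]

(0,0) stack=L1,L2,L3,L4; from [0,0,0]:
after L1 α=2/3: [82, 52/3, 64/3]
after L2 α=1/3: [325/3, 197/9, 740/9]
after L3 α=1/2: [655/6, 2357/18, 865/9]
after L4 α=1/2: [1597/12, 3977/36, 617/9]
→ [133, 110, 69]

query (1,1) [L1,L2,L3,L4,L5] — begin 0,0,0
+L1 (α=3/4) → [147/4, 333/4, 267/4]
+L2 (α=1/2) → [1127/8, 1317/8, 719/8]
+L3 (α=1/7) → [4321/28, 4007/28, 331/4]
+L4 (α=2/3) → [16081/84, 14311/84, 1387/12]
+L5 (α=1/8) → [16273/96, 16339/96, 11149/96]
rounded: [170, 170, 116]

(1,0) stack=L1,L2,L3,L4,L5,L6; from [0,0,0]:
L1 α=1/4: [221/4, 37/2, 109/2]
L2 α=4/5: [1469/20, 1701/10, 233/2]
L3 α=1/7: [6907/70, 6063/35, 824/7]
L4 α=1/2: [20207/140, 11733/70, 503/7]
L5 α=1/8: [22207/160, 14003/80, 507/8]
L6 α=1/2: [41407/320, 18803/160, 2411/16]
= [129, 118, 151]

(1,1) stack=L1,L2,L3,L4,L5,L6; from [0,0,0]:
L1 α=3/4: [147/4, 333/4, 267/4]
L2 α=1/2: [1127/8, 1317/8, 719/8]
L3 α=1/7: [4321/28, 4007/28, 331/4]
L4 α=2/3: [16081/84, 14311/84, 1387/12]
L5 α=1/8: [16273/96, 16339/96, 11149/96]
L6 α=3/8: [122549/768, 134687/768, 62369/768]
= [160, 175, 81]

at x=0,y=1 over L1,L2,L3,L4,L5,L6:
after L1 α=1/4: [53, 107/4, 161/4]
after L2 α=0: [53, 107/4, 161/4]
after L3 α=1/2: [61/2, 747/8, 593/8]
after L4 α=2/5: [1083/10, 5281/40, 359/8]
after L5 α=1/4: [3689/40, 18483/160, 1149/32]
after L6 α=2/3: [1363/40, 24563/480, 1981/96]
rounded: [34, 51, 21]


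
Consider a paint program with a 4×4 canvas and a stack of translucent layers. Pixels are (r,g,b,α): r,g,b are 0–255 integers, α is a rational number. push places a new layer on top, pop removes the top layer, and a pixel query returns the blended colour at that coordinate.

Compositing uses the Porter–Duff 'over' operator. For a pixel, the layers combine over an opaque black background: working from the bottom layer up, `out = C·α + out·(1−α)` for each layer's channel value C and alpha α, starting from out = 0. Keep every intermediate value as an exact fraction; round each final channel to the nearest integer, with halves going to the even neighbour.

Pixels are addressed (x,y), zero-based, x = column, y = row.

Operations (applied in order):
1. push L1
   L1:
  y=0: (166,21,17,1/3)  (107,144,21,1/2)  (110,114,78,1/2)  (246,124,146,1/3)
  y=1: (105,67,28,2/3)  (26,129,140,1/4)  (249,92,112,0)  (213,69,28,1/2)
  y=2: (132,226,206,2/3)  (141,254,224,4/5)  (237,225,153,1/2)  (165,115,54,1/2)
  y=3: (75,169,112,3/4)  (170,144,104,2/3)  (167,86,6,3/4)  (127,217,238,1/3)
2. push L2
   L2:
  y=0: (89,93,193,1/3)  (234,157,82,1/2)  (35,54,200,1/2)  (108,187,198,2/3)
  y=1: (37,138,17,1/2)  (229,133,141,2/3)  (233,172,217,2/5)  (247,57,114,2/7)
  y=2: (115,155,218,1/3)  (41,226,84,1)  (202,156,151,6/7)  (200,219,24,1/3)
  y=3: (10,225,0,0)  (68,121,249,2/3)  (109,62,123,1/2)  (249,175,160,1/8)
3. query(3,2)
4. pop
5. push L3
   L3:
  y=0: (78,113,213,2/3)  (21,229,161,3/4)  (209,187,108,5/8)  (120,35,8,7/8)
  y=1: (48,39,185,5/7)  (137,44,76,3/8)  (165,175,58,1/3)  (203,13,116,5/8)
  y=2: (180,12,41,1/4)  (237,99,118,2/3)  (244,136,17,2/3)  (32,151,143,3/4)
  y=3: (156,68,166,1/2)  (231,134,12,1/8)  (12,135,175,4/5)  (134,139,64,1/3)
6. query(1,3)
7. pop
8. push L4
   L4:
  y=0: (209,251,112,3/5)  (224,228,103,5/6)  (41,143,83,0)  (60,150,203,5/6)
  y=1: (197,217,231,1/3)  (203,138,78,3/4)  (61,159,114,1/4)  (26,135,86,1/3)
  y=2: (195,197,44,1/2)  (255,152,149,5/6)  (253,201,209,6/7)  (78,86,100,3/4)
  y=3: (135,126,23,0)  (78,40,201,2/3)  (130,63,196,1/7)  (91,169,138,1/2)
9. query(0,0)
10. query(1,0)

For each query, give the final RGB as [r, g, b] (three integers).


query (3,2) [L1,L2] — begin 0,0,0
after L1 α=1/2: [165/2, 115/2, 27]
after L2 α=1/3: [365/3, 334/3, 26]
→ [122, 111, 26]

(1,3) stack=L1,L3; from [0,0,0]:
after L1 α=2/3: [340/3, 96, 208/3]
after L3 α=1/8: [3073/24, 403/4, 373/6]
rounded: [128, 101, 62]

query (0,0) [L1,L4] — begin 0,0,0
L1 α=1/3: [166/3, 7, 17/3]
L4 α=3/5: [2213/15, 767/5, 1042/15]
rounded: [148, 153, 69]

query (1,0) [L1,L4] — begin 0,0,0
after L1 α=1/2: [107/2, 72, 21/2]
after L4 α=5/6: [2347/12, 202, 1051/12]
= [196, 202, 88]


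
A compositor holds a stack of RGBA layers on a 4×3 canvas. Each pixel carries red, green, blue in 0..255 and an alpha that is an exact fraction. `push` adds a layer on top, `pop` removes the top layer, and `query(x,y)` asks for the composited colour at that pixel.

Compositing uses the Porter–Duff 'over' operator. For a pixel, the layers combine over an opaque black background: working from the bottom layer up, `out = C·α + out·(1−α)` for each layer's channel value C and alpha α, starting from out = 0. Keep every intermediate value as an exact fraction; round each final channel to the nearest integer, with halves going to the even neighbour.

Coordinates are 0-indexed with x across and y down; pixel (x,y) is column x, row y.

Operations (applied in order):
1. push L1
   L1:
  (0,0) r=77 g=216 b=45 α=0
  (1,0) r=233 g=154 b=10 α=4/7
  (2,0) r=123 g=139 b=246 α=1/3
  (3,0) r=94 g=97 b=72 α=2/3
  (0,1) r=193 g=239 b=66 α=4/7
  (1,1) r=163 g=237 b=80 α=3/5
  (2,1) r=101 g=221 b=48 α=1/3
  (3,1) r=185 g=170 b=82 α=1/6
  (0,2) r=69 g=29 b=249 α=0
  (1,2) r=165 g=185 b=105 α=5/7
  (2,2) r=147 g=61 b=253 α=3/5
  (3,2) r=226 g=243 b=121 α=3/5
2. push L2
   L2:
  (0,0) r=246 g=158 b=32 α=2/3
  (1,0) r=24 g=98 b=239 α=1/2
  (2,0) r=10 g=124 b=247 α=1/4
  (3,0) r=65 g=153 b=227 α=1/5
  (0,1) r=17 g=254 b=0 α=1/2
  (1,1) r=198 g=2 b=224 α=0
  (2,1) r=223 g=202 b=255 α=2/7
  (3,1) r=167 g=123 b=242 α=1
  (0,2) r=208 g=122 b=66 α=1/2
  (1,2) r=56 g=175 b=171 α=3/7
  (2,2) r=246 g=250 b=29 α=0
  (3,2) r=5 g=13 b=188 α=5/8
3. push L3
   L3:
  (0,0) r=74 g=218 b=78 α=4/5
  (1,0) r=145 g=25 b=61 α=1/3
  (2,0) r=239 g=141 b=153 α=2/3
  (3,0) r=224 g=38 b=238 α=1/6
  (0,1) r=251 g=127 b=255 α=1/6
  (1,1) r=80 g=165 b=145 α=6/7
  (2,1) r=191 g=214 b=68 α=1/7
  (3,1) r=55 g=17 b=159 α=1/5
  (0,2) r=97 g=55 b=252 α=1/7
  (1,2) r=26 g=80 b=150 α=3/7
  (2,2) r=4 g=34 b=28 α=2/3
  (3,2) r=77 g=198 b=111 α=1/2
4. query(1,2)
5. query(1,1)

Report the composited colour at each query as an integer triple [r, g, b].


(1,2) stack=L1,L2,L3; from [0,0,0]:
L1 α=5/7: [825/7, 925/7, 75]
L2 α=3/7: [4476/49, 7375/49, 813/7]
L3 α=3/7: [21726/343, 41260/343, 6402/49]
= [63, 120, 131]

(1,1) stack=L1,L2,L3; from [0,0,0]:
+L1 (α=3/5) → [489/5, 711/5, 48]
+L2 (α=0) → [489/5, 711/5, 48]
+L3 (α=6/7) → [2889/35, 5661/35, 918/7]
→ [83, 162, 131]


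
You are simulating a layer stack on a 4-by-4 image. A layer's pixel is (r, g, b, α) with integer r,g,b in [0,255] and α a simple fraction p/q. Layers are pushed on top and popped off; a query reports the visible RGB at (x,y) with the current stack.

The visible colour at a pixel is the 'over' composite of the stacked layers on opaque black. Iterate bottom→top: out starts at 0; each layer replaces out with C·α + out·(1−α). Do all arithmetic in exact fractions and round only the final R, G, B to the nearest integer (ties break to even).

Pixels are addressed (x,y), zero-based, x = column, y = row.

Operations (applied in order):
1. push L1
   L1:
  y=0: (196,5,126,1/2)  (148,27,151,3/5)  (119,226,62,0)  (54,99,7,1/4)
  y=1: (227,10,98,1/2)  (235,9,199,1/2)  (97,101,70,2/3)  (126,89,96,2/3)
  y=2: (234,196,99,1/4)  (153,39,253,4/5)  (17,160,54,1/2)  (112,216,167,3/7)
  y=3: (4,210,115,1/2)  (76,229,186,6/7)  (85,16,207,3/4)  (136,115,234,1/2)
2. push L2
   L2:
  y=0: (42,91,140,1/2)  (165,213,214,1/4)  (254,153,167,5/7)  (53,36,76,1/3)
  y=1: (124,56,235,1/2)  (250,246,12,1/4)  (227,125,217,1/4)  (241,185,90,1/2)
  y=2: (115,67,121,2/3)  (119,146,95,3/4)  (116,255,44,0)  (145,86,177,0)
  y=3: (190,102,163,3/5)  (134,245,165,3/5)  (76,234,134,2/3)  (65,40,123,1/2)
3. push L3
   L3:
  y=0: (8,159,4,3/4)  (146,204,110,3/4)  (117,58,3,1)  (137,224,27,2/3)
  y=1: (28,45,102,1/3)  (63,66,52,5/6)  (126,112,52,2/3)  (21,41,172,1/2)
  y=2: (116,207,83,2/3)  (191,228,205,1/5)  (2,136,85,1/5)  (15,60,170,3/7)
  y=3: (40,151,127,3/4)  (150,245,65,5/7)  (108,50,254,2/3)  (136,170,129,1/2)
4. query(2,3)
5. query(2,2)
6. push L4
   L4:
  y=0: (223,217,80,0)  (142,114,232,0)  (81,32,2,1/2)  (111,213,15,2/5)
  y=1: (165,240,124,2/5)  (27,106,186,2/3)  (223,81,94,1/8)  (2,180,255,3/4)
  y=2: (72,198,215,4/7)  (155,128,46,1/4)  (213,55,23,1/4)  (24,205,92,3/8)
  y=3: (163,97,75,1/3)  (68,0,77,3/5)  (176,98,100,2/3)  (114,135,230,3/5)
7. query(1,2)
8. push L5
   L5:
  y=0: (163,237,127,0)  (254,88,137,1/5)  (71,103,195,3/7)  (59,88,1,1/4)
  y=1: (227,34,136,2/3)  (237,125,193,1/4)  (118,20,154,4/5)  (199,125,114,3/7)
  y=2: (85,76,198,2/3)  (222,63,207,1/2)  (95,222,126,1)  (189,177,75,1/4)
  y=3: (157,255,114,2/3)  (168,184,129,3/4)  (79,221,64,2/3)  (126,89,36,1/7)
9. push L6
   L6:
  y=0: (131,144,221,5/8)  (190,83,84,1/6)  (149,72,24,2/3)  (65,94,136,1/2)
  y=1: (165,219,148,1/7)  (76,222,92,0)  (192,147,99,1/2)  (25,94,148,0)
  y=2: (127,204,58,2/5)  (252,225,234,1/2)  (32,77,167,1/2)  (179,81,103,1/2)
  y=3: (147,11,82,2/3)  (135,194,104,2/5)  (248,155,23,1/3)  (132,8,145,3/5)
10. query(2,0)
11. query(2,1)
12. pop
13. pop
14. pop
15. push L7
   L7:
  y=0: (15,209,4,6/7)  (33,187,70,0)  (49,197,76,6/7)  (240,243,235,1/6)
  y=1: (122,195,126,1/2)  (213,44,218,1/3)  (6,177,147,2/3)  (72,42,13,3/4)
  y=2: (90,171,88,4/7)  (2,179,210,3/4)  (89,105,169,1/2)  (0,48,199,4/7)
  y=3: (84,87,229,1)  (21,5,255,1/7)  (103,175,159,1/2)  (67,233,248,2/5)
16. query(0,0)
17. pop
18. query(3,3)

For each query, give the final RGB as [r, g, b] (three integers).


at x=2,y=3 over L1,L2,L3:
L1 α=3/4: [255/4, 12, 621/4]
L2 α=2/3: [863/12, 160, 1693/12]
L3 α=2/3: [3455/36, 260/3, 7789/36]
= [96, 87, 216]

at x=2,y=2 over L1,L2,L3:
+L1 (α=1/2) → [17/2, 80, 27]
+L2 (α=0) → [17/2, 80, 27]
+L3 (α=1/5) → [36/5, 456/5, 193/5]
rounded: [7, 91, 39]

(1,2) stack=L1,L2,L3,L4; from [0,0,0]:
+L1 (α=4/5) → [612/5, 156/5, 1012/5]
+L2 (α=3/4) → [2397/20, 1173/10, 2437/20]
+L3 (α=1/5) → [3352/25, 3486/25, 3462/25]
+L4 (α=1/4) → [13931/100, 6829/50, 2884/25]
→ [139, 137, 115]

query (2,0) [L1,L2,L3,L4,L5,L6] — begin 0,0,0
after L1 α=0: [0, 0, 0]
after L2 α=5/7: [1270/7, 765/7, 835/7]
after L3 α=1: [117, 58, 3]
after L4 α=1/2: [99, 45, 5/2]
after L5 α=3/7: [87, 489/7, 85]
after L6 α=2/3: [385/3, 499/7, 133/3]
→ [128, 71, 44]

(2,1) stack=L1,L2,L3,L4,L5,L6; from [0,0,0]:
after L1 α=2/3: [194/3, 202/3, 140/3]
after L2 α=1/4: [421/4, 327/4, 357/4]
after L3 α=2/3: [1429/12, 1223/12, 773/12]
after L4 α=1/8: [12679/96, 9533/96, 6539/96]
after L5 α=4/5: [57991/480, 17213/480, 13135/96]
after L6 α=1/2: [150151/960, 87773/960, 22639/192]
→ [156, 91, 118]

query (0,0) [L1,L2,L3,L7] — begin 0,0,0
after L1 α=1/2: [98, 5/2, 63]
after L2 α=1/2: [70, 187/4, 203/2]
after L3 α=3/4: [47/2, 2095/16, 227/8]
after L7 α=6/7: [227/14, 22159/112, 419/56]
rounded: [16, 198, 7]

(3,3) stack=L1,L2,L3; from [0,0,0]:
after L1 α=1/2: [68, 115/2, 117]
after L2 α=1/2: [133/2, 195/4, 120]
after L3 α=1/2: [405/4, 875/8, 249/2]
rounded: [101, 109, 124]


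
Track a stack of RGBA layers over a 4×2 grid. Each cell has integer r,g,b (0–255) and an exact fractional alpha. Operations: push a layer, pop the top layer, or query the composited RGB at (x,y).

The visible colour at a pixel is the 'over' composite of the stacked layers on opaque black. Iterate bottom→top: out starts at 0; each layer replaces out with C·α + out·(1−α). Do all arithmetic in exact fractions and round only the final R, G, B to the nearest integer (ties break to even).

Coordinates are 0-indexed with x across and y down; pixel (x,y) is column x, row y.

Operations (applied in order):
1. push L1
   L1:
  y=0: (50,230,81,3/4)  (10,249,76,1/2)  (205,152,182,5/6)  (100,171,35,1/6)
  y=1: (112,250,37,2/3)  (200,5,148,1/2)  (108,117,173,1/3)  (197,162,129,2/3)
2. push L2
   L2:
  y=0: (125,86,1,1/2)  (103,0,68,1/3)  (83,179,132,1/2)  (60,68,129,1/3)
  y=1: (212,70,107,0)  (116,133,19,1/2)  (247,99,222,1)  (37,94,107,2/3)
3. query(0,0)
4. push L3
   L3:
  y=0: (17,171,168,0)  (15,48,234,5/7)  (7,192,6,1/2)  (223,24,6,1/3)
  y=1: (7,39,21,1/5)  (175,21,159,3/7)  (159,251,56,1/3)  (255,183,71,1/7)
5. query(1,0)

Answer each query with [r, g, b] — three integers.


query (0,0) [L1,L2] — begin 0,0,0
L1 α=3/4: [75/2, 345/2, 243/4]
L2 α=1/2: [325/4, 517/4, 247/8]
→ [81, 129, 31]

at x=1,y=0 over L1,L2,L3:
L1 α=1/2: [5, 249/2, 38]
L2 α=1/3: [113/3, 83, 48]
L3 α=5/7: [451/21, 58, 1266/7]
= [21, 58, 181]


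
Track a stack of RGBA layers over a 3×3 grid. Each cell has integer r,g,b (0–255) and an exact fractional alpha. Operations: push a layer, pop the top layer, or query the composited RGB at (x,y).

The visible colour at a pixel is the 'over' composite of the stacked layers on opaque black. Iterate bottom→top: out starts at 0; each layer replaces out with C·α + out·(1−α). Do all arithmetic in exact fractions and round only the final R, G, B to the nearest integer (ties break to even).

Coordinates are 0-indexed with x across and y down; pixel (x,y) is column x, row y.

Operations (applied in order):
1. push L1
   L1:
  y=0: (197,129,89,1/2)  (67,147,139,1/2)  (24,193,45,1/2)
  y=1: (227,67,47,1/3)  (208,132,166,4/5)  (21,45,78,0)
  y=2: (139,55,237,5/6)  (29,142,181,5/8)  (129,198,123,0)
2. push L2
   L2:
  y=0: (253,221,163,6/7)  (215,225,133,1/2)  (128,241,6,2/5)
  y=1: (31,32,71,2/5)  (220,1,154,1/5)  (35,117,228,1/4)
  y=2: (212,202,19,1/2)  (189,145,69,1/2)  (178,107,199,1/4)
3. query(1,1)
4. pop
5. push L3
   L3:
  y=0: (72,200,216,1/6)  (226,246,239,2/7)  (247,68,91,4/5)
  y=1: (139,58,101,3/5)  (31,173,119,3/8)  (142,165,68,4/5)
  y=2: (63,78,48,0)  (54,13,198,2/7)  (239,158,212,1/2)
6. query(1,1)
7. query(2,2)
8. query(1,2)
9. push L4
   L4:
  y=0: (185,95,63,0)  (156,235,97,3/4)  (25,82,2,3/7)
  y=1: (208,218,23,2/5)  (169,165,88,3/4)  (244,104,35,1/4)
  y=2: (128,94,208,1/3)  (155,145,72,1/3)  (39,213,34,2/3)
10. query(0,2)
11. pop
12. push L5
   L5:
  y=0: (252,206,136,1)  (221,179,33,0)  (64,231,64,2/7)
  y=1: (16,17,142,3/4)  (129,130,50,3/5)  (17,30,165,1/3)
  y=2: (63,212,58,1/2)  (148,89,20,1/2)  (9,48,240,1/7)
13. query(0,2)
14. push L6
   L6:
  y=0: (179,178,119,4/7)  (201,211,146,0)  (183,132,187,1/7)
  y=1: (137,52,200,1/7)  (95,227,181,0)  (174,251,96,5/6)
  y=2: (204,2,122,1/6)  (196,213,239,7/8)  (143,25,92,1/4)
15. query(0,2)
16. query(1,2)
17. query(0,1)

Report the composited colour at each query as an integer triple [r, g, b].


query (1,1) [L1,L2] — begin 0,0,0
+L1 (α=4/5) → [832/5, 528/5, 664/5]
+L2 (α=1/5) → [4428/25, 2117/25, 3426/25]
rounded: [177, 85, 137]

query (1,1) [L1,L3] — begin 0,0,0
+L1 (α=4/5) → [832/5, 528/5, 664/5]
+L3 (α=3/8) → [925/8, 1047/8, 1021/8]
= [116, 131, 128]

(2,2) stack=L1,L3; from [0,0,0]:
after L1 α=0: [0, 0, 0]
after L3 α=1/2: [239/2, 79, 106]
→ [120, 79, 106]

(1,2) stack=L1,L3; from [0,0,0]:
after L1 α=5/8: [145/8, 355/4, 905/8]
after L3 α=2/7: [227/8, 1879/28, 1099/8]
→ [28, 67, 137]

at x=0,y=2 over L1,L3,L4:
+L1 (α=5/6) → [695/6, 275/6, 395/2]
+L3 (α=0) → [695/6, 275/6, 395/2]
+L4 (α=1/3) → [1079/9, 557/9, 201]
= [120, 62, 201]

(0,2) stack=L1,L3,L5; from [0,0,0]:
after L1 α=5/6: [695/6, 275/6, 395/2]
after L3 α=0: [695/6, 275/6, 395/2]
after L5 α=1/2: [1073/12, 1547/12, 511/4]
→ [89, 129, 128]

query (0,2) [L1,L3,L5,L6] — begin 0,0,0
after L1 α=5/6: [695/6, 275/6, 395/2]
after L3 α=0: [695/6, 275/6, 395/2]
after L5 α=1/2: [1073/12, 1547/12, 511/4]
after L6 α=1/6: [7813/72, 7759/72, 3043/24]
rounded: [109, 108, 127]

(1,2) stack=L1,L3,L5,L6; from [0,0,0]:
L1 α=5/8: [145/8, 355/4, 905/8]
L3 α=2/7: [227/8, 1879/28, 1099/8]
L5 α=1/2: [1411/16, 4371/56, 1259/16]
L6 α=7/8: [23363/128, 87867/448, 28027/128]
→ [183, 196, 219]

query (0,1) [L1,L3,L5,L6] — begin 0,0,0
+L1 (α=1/3) → [227/3, 67/3, 47/3]
+L3 (α=3/5) → [341/3, 656/15, 1003/15]
+L5 (α=3/4) → [485/12, 1421/60, 7393/60]
+L6 (α=1/7) → [759/14, 1941/70, 9393/70]
= [54, 28, 134]
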